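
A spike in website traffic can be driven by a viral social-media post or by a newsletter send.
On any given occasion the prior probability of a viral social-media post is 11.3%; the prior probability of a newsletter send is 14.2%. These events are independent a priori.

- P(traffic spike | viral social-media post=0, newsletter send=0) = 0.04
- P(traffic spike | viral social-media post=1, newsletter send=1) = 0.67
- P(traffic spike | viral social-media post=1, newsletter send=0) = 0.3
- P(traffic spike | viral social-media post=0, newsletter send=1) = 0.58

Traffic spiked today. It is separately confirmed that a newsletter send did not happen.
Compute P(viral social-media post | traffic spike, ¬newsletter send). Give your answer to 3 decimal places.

P(viral social-media post | traffic spike, ¬newsletter send) ≈ 0.489

Weight on viral social-media post=true, given the evidence: 0.3×0.113 = 0.033900
The normalizing constant is 0.04×0.887 + 0.3×0.113 = 0.069380
P(viral social-media post | traffic spike, ¬newsletter send) = 0.033900/0.069380 ≈ 0.489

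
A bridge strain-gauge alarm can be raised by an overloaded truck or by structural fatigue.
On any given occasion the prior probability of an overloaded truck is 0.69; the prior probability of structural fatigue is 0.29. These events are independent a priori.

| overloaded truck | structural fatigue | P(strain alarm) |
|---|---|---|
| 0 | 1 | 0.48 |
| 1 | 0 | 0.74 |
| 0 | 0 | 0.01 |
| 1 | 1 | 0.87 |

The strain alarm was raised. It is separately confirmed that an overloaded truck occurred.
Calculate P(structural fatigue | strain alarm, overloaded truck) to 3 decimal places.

P(strain alarm | overloaded truck) = 0.74*0.71 + 0.87*0.29 = 0.525400 + 0.252300 = 0.777700
Restricting to configurations with structural fatigue present: 0.87*0.29 = 0.252300.
So P(structural fatigue | strain alarm, overloaded truck) = 0.252300/0.777700 ≈ 0.324.

P(structural fatigue | strain alarm, overloaded truck) ≈ 0.324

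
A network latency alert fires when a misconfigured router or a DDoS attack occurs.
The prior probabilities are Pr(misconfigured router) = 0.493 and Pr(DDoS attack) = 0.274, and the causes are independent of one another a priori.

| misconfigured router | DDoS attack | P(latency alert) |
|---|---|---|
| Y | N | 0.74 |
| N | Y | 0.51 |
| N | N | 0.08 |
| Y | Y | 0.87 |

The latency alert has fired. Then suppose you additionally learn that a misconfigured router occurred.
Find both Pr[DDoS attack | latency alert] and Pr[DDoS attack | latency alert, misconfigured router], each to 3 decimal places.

Pr[DDoS attack | latency alert] ≈ 0.390; Pr[DDoS attack | latency alert, misconfigured router] ≈ 0.307

P(latency alert) = 0.08·0.507·0.726 + 0.51·0.507·0.274 + 0.74·0.493·0.726 + 0.87·0.493·0.274 = 0.029447 + 0.070848 + 0.264859 + 0.117521 = 0.482675
Of this, 0.188369 comes from 0.070848 + 0.117521 (the DDoS attack=true cases).
Hence the posterior is 0.188369/0.482675 ≈ 0.390.

Now condition on the additional information:
Numerator (weight on configurations with DDoS attack): 0.87×0.274 = 0.238380
Denominator P(latency alert | misconfigured router): 0.74×0.726 + 0.87×0.274 = 0.775620
P(DDoS attack | latency alert, misconfigured router) = 0.238380/0.775620 ≈ 0.307
The drop from 0.390 to 0.307 is the explaining-away (discounting) effect.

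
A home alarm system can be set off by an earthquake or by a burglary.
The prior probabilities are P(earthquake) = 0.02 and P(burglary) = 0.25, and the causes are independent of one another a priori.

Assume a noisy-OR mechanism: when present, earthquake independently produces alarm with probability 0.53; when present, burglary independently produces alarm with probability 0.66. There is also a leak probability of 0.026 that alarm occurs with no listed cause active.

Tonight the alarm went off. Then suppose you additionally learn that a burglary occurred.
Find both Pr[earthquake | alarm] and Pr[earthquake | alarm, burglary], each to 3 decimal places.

Under noisy-OR, P(alarm | causes) = 1 − (1−0.026)·∏(1−qᵢ) over the active causes.
For the numerator, keep only earthquake=true terms: 0.008133 + 0.004222 = 0.012355
Normalizer over all consistent configurations: 0.026·0.98·0.75 + 0.66884·0.98·0.25 + 0.54222·0.02·0.75 + 0.844355·0.02·0.25 = 0.195331
P(earthquake | alarm) = 0.012355/0.195331 ≈ 0.063

Now condition on the additional information:
For the numerator, keep only earthquake=true terms: 0.844355×0.02 = 0.016887
Denominator P(alarm | burglary): 0.66884×0.98 + 0.844355×0.02 = 0.672350
P(earthquake | alarm, burglary) = 0.016887/0.672350 ≈ 0.025

Pr[earthquake | alarm] ≈ 0.063; Pr[earthquake | alarm, burglary] ≈ 0.025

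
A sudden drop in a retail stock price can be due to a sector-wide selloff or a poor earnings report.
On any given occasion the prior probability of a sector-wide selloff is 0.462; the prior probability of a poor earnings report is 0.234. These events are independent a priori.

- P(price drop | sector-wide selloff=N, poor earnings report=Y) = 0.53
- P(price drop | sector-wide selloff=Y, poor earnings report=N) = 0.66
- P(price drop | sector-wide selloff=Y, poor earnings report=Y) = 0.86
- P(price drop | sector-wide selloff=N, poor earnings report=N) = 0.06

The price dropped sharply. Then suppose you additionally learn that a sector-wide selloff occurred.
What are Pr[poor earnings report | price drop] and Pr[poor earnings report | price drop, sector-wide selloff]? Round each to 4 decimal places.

P(price drop) = 0.06·0.538·0.766 + 0.53·0.538·0.234 + 0.66·0.462·0.766 + 0.86·0.462·0.234 = 0.024726 + 0.066723 + 0.233569 + 0.092973 = 0.417991
Restricting to configurations with poor earnings report present: 0.066723 + 0.092973 = 0.159696.
Hence the posterior is 0.159696/0.417991 ≈ 0.3821.

With the extra evidence:
For the numerator, keep only poor earnings report=true terms: 0.86×0.234 = 0.201240
Normalizer over all consistent configurations: 0.66×0.766 + 0.86×0.234 = 0.706800
Posterior = 0.201240 / 0.706800 ≈ 0.2847
The drop from 0.3821 to 0.2847 is the explaining-away (discounting) effect.

Pr[poor earnings report | price drop] ≈ 0.3821; Pr[poor earnings report | price drop, sector-wide selloff] ≈ 0.2847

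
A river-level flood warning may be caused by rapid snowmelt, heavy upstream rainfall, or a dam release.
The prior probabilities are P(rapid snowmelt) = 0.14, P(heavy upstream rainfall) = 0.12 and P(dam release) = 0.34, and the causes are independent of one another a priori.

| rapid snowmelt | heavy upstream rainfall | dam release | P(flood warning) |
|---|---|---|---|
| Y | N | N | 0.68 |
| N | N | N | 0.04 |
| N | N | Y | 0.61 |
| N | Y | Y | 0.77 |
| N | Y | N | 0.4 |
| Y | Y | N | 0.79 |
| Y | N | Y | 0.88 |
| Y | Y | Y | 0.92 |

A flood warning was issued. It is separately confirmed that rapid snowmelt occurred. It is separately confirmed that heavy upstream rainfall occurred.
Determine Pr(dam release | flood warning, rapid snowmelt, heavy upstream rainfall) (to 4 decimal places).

For the numerator, keep only dam release=true terms: 0.92×0.34 = 0.312800
The normalizing constant is 0.79×0.66 + 0.92×0.34 = 0.834200
P(dam release | flood warning, rapid snowmelt, heavy upstream rainfall) = 0.312800/0.834200 ≈ 0.3750

Pr(dam release | flood warning, rapid snowmelt, heavy upstream rainfall) ≈ 0.3750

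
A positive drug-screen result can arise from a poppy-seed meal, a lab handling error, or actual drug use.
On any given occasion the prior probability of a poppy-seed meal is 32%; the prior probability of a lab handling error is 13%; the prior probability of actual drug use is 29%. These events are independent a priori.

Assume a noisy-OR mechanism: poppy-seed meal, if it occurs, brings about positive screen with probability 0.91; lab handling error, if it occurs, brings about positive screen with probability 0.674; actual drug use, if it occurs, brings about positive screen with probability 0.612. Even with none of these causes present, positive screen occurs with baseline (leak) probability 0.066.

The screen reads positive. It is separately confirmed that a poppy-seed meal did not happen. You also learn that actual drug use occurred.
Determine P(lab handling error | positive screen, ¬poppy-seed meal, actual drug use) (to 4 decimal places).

Under noisy-OR, P(positive screen | causes) = 1 − (1−0.066)·∏(1−qᵢ) over the active causes.
Sum P(positive screen|·) weighted by the priors over both values of lab handling error:
  P(positive screen | ¬poppy-seed meal, actual drug use) = 0.637608×0.87 + 0.88186×0.13
        = 0.554719 + 0.114642 = 0.669361
Configurations with lab handling error contribute 0.114642, so
  P(lab handling error | positive screen, ¬poppy-seed meal, actual drug use) = 0.114642 / 0.669361 ≈ 0.1713

P(lab handling error | positive screen, ¬poppy-seed meal, actual drug use) ≈ 0.1713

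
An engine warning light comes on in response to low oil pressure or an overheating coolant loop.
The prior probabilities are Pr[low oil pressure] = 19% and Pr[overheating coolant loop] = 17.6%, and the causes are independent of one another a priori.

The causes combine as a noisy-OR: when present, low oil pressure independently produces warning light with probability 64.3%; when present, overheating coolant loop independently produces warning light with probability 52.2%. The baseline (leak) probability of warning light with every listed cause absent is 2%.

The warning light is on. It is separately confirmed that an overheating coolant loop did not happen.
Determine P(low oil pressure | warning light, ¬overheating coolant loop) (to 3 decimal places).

P(low oil pressure | warning light, ¬overheating coolant loop) ≈ 0.884

Under noisy-OR, P(warning light | causes) = 1 − (1−0.02)·∏(1−qᵢ) over the active causes.
P(warning light | ¬overheating coolant loop) = 0.02*0.81 + 0.65014*0.19 = 0.016200 + 0.123527 = 0.139727
Of this, 0.123527 comes from 0.65014*0.19 (the low oil pressure=true cases).
So P(low oil pressure | warning light, ¬overheating coolant loop) = 0.123527/0.139727 ≈ 0.884.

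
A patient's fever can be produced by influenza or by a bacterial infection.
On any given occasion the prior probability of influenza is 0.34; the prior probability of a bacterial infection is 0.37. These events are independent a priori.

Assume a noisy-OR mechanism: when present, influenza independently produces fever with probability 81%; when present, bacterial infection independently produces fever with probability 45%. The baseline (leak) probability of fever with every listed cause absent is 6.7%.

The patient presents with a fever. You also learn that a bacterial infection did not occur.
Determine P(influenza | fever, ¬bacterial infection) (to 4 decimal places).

Under noisy-OR, P(fever | causes) = 1 − (1−0.067)·∏(1−qᵢ) over the active causes.
By total probability over both values of influenza:
  P(fever | ¬bacterial infection) = 0.067×0.66 + 0.82273×0.34
        = 0.044220 + 0.279728 = 0.323948
The terms with influenza present sum to 0.279728, so
  P(influenza | fever, ¬bacterial infection) = 0.279728 / 0.323948 ≈ 0.8635

P(influenza | fever, ¬bacterial infection) ≈ 0.8635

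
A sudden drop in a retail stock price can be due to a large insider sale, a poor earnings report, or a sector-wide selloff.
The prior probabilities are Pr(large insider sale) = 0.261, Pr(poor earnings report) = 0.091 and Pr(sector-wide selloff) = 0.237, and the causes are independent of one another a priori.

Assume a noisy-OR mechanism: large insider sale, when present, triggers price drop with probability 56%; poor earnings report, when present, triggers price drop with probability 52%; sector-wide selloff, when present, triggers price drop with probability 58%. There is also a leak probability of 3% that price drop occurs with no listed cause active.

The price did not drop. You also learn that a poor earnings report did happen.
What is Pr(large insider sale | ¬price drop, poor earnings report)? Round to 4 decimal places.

Under noisy-OR, P(price drop | causes) = 1 − (1−0.03)·∏(1−qᵢ) over the active causes.
Numerator (weight on configurations with large insider sale): 0.040797 + 0.005322 = 0.046119
The normalizing constant is 0.4656·0.739·0.763 + 0.195552·0.739·0.237 + 0.204864·0.261·0.763 + 0.086043·0.261·0.237 = 0.342901
P(large insider sale | ¬price drop, poor earnings report) = 0.046119/0.342901 ≈ 0.1345

Pr(large insider sale | ¬price drop, poor earnings report) ≈ 0.1345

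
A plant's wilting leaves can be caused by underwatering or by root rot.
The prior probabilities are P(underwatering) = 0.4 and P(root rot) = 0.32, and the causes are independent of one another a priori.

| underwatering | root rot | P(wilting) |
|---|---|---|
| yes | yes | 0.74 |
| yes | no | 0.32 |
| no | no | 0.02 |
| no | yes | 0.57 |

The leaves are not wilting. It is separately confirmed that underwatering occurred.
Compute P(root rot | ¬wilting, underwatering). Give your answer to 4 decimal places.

P(root rot | ¬wilting, underwatering) ≈ 0.1525

Sum P(¬wilting|·) weighted by the priors over both values of root rot:
  P(¬wilting | underwatering) = 0.68*0.68 + 0.26*0.32
        = 0.462400 + 0.083200 = 0.545600
The terms with root rot present sum to 0.083200, so
  P(root rot | ¬wilting, underwatering) = 0.083200 / 0.545600 ≈ 0.1525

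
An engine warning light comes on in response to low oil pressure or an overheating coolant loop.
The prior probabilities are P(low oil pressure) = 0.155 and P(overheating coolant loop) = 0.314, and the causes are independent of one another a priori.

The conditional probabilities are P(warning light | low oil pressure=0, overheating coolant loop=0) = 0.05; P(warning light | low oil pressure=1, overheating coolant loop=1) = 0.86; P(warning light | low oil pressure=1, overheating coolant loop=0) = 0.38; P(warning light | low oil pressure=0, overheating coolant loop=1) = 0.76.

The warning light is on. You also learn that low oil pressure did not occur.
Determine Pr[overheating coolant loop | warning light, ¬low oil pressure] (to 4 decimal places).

For the numerator, keep only overheating coolant loop=true terms: 0.76*0.314 = 0.238640
The normalizing constant is 0.05*0.686 + 0.76*0.314 = 0.272940
Posterior = 0.238640 / 0.272940 ≈ 0.8743

Pr[overheating coolant loop | warning light, ¬low oil pressure] ≈ 0.8743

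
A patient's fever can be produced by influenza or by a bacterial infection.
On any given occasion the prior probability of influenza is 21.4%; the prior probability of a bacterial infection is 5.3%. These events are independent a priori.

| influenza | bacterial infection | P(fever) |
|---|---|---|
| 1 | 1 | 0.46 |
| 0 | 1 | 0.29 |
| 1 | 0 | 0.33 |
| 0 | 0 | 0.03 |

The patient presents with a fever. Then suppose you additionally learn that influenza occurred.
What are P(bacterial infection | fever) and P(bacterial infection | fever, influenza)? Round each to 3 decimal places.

P(bacterial infection | fever) ≈ 0.162; P(bacterial infection | fever, influenza) ≈ 0.072

Numerator (weight on configurations with bacterial infection): 0.012081 + 0.005217 = 0.017298
Denominator P(fever): 0.03·0.786·0.947 + 0.29·0.786·0.053 + 0.33·0.214·0.947 + 0.46·0.214·0.053 = 0.106505
P(bacterial infection | fever) = 0.017298/0.106505 ≈ 0.162

Now condition on the additional information:
P(fever | influenza) = 0.33·0.947 + 0.46·0.053 = 0.312510 + 0.024380 = 0.336890
The bacterial infection-present share is 0.46·0.053 = 0.024380.
So P(bacterial infection | fever, influenza) = 0.024380/0.336890 ≈ 0.072.
— influenza explains away the evidence for bacterial infection.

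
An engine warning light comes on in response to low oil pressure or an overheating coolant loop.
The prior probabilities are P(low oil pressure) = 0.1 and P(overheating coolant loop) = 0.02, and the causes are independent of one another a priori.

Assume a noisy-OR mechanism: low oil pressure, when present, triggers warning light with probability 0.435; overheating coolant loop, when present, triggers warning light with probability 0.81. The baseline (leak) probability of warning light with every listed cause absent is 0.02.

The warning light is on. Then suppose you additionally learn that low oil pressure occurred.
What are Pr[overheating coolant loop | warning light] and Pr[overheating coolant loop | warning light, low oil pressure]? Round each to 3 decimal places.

Pr[overheating coolant loop | warning light] ≈ 0.211; Pr[overheating coolant loop | warning light, low oil pressure] ≈ 0.039

Under noisy-OR, P(warning light | causes) = 1 − (1−0.02)·∏(1−qᵢ) over the active causes.
By total probability over the 4 (low oil pressure, overheating coolant loop) configurations:
  P(warning light) = 0.02×0.9×0.98 + 0.8138×0.9×0.02 + 0.4463×0.1×0.98 + 0.894797×0.1×0.02
        = 0.017640 + 0.014648 + 0.043737 + 0.001790 = 0.077815
Keeping only the overheating coolant loop-present terms gives 0.016438, so
  P(overheating coolant loop | warning light) = 0.016438 / 0.077815 ≈ 0.211

With the extra evidence:
Enumerate both values of overheating coolant loop and weight by the priors:
  P(warning light | low oil pressure) = 0.4463×0.98 + 0.894797×0.02
        = 0.437374 + 0.017896 = 0.455270
Keeping only the overheating coolant loop-present terms gives 0.017896, so
  P(overheating coolant loop | warning light, low oil pressure) = 0.017896 / 0.455270 ≈ 0.039
— low oil pressure explains away the evidence for overheating coolant loop.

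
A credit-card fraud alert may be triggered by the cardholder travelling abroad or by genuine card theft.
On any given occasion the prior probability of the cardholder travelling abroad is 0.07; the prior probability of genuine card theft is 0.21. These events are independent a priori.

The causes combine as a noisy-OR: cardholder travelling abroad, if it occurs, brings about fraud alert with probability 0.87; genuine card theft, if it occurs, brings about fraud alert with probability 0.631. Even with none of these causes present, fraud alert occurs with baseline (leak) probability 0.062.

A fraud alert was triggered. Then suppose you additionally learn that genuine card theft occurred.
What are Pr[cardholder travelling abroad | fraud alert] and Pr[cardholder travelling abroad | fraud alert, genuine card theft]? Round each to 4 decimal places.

Under noisy-OR, P(fraud alert | causes) = 1 − (1−0.062)·∏(1−qᵢ) over the active causes.
By total probability over the 4 (cardholder travelling abroad, genuine card theft) configurations:
  P(fraud alert) = 0.062×0.93×0.79 + 0.653878×0.93×0.21 + 0.87806×0.07×0.79 + 0.955004×0.07×0.21
        = 0.045551 + 0.127702 + 0.048557 + 0.014039 = 0.235849
The terms with cardholder travelling abroad present sum to 0.062596, so
  P(cardholder travelling abroad | fraud alert) = 0.062596 / 0.235849 ≈ 0.2654

With the extra evidence:
P(fraud alert | genuine card theft) = 0.653878*0.93 + 0.955004*0.07 = 0.608107 + 0.066850 = 0.674957
The cardholder travelling abroad-present share is 0.955004*0.07 = 0.066850.
Hence the posterior is 0.066850/0.674957 ≈ 0.0990.

Pr[cardholder travelling abroad | fraud alert] ≈ 0.2654; Pr[cardholder travelling abroad | fraud alert, genuine card theft] ≈ 0.0990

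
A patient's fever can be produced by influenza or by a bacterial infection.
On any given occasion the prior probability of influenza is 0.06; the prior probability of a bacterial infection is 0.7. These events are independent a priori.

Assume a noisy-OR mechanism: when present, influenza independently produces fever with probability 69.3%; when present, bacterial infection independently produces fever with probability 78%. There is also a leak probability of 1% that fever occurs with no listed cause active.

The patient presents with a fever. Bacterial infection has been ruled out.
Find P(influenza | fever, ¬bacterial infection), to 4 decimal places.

P(influenza | fever, ¬bacterial infection) ≈ 0.8163

Under noisy-OR, P(fever | causes) = 1 − (1−0.01)·∏(1−qᵢ) over the active causes.
P(fever | ¬bacterial infection) = 0.01*0.94 + 0.69607*0.06 = 0.009400 + 0.041764 = 0.051164
Of this, 0.041764 comes from 0.69607*0.06 (the influenza=true cases).
So P(influenza | fever, ¬bacterial infection) = 0.041764/0.051164 ≈ 0.8163.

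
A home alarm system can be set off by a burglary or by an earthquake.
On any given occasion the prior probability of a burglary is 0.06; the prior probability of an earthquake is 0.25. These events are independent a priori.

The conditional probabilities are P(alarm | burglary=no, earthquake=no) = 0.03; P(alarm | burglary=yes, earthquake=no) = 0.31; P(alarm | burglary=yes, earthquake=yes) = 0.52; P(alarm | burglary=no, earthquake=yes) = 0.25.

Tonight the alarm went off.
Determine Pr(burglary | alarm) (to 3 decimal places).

P(alarm) = 0.03×0.94×0.75 + 0.25×0.94×0.25 + 0.31×0.06×0.75 + 0.52×0.06×0.25 = 0.021150 + 0.058750 + 0.013950 + 0.007800 = 0.101650
Of this, 0.021750 comes from 0.013950 + 0.007800 (the burglary=true cases).
Hence the posterior is 0.021750/0.101650 ≈ 0.214.

Pr(burglary | alarm) ≈ 0.214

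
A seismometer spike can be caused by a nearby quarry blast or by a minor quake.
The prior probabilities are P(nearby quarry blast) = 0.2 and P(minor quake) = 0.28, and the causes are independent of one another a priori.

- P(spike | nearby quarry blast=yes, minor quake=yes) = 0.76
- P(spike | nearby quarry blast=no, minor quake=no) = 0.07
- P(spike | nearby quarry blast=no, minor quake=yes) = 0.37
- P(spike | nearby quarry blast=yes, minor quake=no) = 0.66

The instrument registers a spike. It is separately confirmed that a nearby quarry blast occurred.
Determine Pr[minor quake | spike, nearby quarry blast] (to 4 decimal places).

Pr[minor quake | spike, nearby quarry blast] ≈ 0.3093

P(spike | nearby quarry blast) = 0.66×0.72 + 0.76×0.28 = 0.475200 + 0.212800 = 0.688000
The minor quake-present share is 0.76×0.28 = 0.212800.
P(minor quake | spike, nearby quarry blast) = 0.212800 / 0.688000 ≈ 0.3093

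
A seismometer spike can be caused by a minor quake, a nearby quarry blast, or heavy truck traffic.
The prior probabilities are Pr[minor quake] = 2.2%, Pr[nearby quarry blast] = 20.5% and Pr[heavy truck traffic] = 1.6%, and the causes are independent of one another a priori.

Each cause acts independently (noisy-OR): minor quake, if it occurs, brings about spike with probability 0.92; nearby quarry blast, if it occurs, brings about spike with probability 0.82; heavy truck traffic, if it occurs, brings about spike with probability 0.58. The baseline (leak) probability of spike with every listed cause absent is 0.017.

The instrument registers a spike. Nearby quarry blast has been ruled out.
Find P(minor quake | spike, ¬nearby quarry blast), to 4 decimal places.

P(minor quake | spike, ¬nearby quarry blast) ≈ 0.4426

Under noisy-OR, P(spike | causes) = 1 − (1−0.017)·∏(1−qᵢ) over the active causes.
P(spike | ¬nearby quarry blast) = 0.017×0.978×0.984 + 0.58714×0.978×0.016 + 0.92136×0.022×0.984 + 0.966971×0.022×0.016 = 0.016360 + 0.009188 + 0.019946 + 0.000340 = 0.045834
Restricting to configurations with minor quake present: 0.019946 + 0.000340 = 0.020286.
So P(minor quake | spike, ¬nearby quarry blast) = 0.020286/0.045834 ≈ 0.4426.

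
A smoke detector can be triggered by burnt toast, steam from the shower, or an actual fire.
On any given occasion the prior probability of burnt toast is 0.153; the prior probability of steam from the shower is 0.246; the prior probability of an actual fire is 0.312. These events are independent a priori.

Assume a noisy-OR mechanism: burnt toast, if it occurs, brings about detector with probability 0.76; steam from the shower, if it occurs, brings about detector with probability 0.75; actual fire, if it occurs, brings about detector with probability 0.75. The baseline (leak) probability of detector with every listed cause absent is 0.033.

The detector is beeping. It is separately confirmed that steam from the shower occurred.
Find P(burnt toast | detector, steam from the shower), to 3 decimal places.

P(burnt toast | detector, steam from the shower) ≈ 0.175

Under noisy-OR, P(detector | causes) = 1 − (1−0.033)·∏(1−qᵢ) over the active causes.
P(detector | steam from the shower) = 0.75825·0.847·0.688 + 0.939562·0.847·0.312 + 0.94198·0.153·0.688 + 0.985495·0.153·0.312 = 0.441860 + 0.248292 + 0.099157 + 0.047044 = 0.836353
The burnt toast-present share is 0.099157 + 0.047044 = 0.146201.
P(burnt toast | detector, steam from the shower) = 0.146201 / 0.836353 ≈ 0.175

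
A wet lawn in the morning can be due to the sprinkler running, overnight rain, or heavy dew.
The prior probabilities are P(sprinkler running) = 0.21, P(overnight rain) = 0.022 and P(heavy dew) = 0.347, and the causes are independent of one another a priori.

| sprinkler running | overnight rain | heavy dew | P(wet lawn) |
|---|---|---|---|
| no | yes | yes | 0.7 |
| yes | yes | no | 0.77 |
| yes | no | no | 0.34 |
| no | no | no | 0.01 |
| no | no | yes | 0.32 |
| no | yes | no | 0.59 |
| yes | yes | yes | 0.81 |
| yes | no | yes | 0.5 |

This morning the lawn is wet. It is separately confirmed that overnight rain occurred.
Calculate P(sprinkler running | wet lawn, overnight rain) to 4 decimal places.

P(wet lawn | overnight rain) = 0.59*0.79*0.653 + 0.7*0.79*0.347 + 0.77*0.21*0.653 + 0.81*0.21*0.347 = 0.304363 + 0.191891 + 0.105590 + 0.059025 = 0.660869
Restricting to configurations with sprinkler running present: 0.105590 + 0.059025 = 0.164615.
So P(sprinkler running | wet lawn, overnight rain) = 0.164615/0.660869 ≈ 0.2491.

P(sprinkler running | wet lawn, overnight rain) ≈ 0.2491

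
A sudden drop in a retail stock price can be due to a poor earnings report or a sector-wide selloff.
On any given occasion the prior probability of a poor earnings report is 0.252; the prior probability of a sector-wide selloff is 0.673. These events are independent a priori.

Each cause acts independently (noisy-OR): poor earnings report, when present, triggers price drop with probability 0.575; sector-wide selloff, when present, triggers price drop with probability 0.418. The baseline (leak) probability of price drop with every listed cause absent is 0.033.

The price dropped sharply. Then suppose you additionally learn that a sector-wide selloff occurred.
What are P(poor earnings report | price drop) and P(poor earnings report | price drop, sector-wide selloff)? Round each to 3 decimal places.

Under noisy-OR, P(price drop | causes) = 1 − (1−0.033)·∏(1−qᵢ) over the active causes.
P(price drop) = 0.033·0.748·0.327 + 0.437206·0.748·0.673 + 0.589025·0.252·0.327 + 0.760813·0.252·0.673 = 0.008072 + 0.220091 + 0.048538 + 0.129031 = 0.405732
Of this, 0.177569 comes from 0.048538 + 0.129031 (the poor earnings report=true cases).
P(poor earnings report | price drop) = 0.177569 / 0.405732 ≈ 0.438

With the extra evidence:
P(price drop | sector-wide selloff) = 0.437206*0.748 + 0.760813*0.252 = 0.327030 + 0.191725 = 0.518755
Of this, 0.191725 comes from 0.760813*0.252 (the poor earnings report=true cases).
Hence the posterior is 0.191725/0.518755 ≈ 0.370.

P(poor earnings report | price drop) ≈ 0.438; P(poor earnings report | price drop, sector-wide selloff) ≈ 0.370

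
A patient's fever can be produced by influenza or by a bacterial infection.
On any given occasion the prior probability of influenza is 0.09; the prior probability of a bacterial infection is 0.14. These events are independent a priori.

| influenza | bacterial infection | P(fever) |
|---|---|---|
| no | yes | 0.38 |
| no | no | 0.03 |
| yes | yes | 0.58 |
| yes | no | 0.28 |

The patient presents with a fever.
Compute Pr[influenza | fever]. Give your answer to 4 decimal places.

Numerator (weight on configurations with influenza): 0.021672 + 0.007308 = 0.028980
Denominator P(fever): 0.03·0.91·0.86 + 0.38·0.91·0.14 + 0.28·0.09·0.86 + 0.58·0.09·0.14 = 0.100870
P(influenza | fever) = 0.028980/0.100870 ≈ 0.2873

Pr[influenza | fever] ≈ 0.2873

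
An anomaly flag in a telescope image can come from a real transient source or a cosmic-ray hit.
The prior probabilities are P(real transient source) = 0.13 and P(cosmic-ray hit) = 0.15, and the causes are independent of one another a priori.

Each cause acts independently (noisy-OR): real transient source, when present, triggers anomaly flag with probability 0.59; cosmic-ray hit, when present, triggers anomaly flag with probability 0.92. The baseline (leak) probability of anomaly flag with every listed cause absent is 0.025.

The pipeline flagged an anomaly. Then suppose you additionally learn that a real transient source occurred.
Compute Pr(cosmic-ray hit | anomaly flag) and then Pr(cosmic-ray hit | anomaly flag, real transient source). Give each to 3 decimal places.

Under noisy-OR, P(anomaly flag | causes) = 1 − (1−0.025)·∏(1−qᵢ) over the active causes.
P(anomaly flag) = 0.025·0.87·0.85 + 0.922·0.87·0.15 + 0.60025·0.13·0.85 + 0.96802·0.13·0.15 = 0.018488 + 0.120321 + 0.066328 + 0.018876 = 0.224013
Of this, 0.139197 comes from 0.120321 + 0.018876 (the cosmic-ray hit=true cases).
Hence the posterior is 0.139197/0.224013 ≈ 0.621.

Now also conditioning on real transient source=true:
Sum P(anomaly flag|·) weighted by the priors over both values of cosmic-ray hit:
  P(anomaly flag | real transient source) = 0.60025*0.85 + 0.96802*0.15
        = 0.510212 + 0.145203 = 0.655415
Keeping only the cosmic-ray hit-present terms gives 0.145203, so
  P(cosmic-ray hit | anomaly flag, real transient source) = 0.145203 / 0.655415 ≈ 0.222

Pr(cosmic-ray hit | anomaly flag) ≈ 0.621; Pr(cosmic-ray hit | anomaly flag, real transient source) ≈ 0.222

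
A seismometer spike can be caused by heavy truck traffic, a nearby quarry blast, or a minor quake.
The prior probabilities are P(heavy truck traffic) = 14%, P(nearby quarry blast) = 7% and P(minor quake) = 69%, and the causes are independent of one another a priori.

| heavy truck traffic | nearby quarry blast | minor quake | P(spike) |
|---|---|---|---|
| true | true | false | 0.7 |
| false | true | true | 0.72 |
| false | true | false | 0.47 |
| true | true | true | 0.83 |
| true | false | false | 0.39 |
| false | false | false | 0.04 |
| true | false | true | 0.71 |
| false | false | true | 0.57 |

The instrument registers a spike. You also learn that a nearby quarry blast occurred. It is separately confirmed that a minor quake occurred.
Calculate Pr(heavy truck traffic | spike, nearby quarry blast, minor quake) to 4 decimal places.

Pr(heavy truck traffic | spike, nearby quarry blast, minor quake) ≈ 0.1580

Enumerate both values of heavy truck traffic and weight by the priors:
  P(spike | nearby quarry blast, minor quake) = 0.72×0.86 + 0.83×0.14
        = 0.619200 + 0.116200 = 0.735400
Configurations with heavy truck traffic contribute 0.116200, so
  P(heavy truck traffic | spike, nearby quarry blast, minor quake) = 0.116200 / 0.735400 ≈ 0.1580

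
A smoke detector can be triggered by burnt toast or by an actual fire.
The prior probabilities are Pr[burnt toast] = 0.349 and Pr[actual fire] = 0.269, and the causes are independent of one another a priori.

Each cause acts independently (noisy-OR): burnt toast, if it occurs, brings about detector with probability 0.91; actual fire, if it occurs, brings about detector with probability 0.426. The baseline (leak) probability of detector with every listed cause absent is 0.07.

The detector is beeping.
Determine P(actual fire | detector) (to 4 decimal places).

Under noisy-OR, P(detector | causes) = 1 − (1−0.07)·∏(1−qᵢ) over the active causes.
P(detector) = 0.07*0.651*0.731 + 0.46618*0.651*0.269 + 0.9163*0.349*0.731 + 0.951956*0.349*0.269 = 0.033312 + 0.081637 + 0.233766 + 0.089371 = 0.438086
Restricting to configurations with actual fire present: 0.081637 + 0.089371 = 0.171008.
P(actual fire | detector) = 0.171008 / 0.438086 ≈ 0.3904

P(actual fire | detector) ≈ 0.3904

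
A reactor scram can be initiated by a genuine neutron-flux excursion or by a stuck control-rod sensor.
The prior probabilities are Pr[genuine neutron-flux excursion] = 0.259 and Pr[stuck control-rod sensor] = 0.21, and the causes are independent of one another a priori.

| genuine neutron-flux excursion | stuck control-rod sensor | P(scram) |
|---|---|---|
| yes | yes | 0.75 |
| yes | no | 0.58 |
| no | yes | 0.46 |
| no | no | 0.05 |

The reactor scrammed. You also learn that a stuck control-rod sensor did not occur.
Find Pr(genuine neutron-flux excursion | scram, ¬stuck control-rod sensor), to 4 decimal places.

By total probability over both values of genuine neutron-flux excursion:
  P(scram | ¬stuck control-rod sensor) = 0.05·0.741 + 0.58·0.259
        = 0.037050 + 0.150220 = 0.187270
Keeping only the genuine neutron-flux excursion-present terms gives 0.150220, so
  P(genuine neutron-flux excursion | scram, ¬stuck control-rod sensor) = 0.150220 / 0.187270 ≈ 0.8022

Pr(genuine neutron-flux excursion | scram, ¬stuck control-rod sensor) ≈ 0.8022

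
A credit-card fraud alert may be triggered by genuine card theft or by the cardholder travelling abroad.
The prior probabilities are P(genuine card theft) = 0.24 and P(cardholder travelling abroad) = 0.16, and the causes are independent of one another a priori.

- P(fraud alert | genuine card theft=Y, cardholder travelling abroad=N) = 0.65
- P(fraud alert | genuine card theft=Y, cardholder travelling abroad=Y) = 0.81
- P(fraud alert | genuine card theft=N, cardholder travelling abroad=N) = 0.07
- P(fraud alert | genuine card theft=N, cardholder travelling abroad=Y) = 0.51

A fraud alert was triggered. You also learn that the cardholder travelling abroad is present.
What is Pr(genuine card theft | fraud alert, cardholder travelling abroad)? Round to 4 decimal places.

Pr(genuine card theft | fraud alert, cardholder travelling abroad) ≈ 0.3340

Enumerate both values of genuine card theft and weight by the priors:
  P(fraud alert | cardholder travelling abroad) = 0.51×0.76 + 0.81×0.24
        = 0.387600 + 0.194400 = 0.582000
Configurations with genuine card theft contribute 0.194400, so
  P(genuine card theft | fraud alert, cardholder travelling abroad) = 0.194400 / 0.582000 ≈ 0.3340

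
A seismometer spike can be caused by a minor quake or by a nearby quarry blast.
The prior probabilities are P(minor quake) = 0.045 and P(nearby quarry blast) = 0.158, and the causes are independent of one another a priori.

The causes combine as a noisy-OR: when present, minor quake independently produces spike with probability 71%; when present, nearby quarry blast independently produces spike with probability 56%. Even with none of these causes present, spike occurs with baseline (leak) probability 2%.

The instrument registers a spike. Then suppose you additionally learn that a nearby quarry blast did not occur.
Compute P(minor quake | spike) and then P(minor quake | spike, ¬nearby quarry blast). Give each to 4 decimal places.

P(minor quake | spike) ≈ 0.2465; P(minor quake | spike, ¬nearby quarry blast) ≈ 0.6278

Under noisy-OR, P(spike | causes) = 1 − (1−0.02)·∏(1−qᵢ) over the active causes.
P(spike) = 0.02·0.955·0.842 + 0.5688·0.955·0.158 + 0.7158·0.045·0.842 + 0.874952·0.045·0.158 = 0.016082 + 0.085826 + 0.027122 + 0.006221 = 0.135251
Restricting to configurations with minor quake present: 0.027122 + 0.006221 = 0.033343.
P(minor quake | spike) = 0.033343 / 0.135251 ≈ 0.2465

With the extra evidence:
P(spike | ¬nearby quarry blast) = 0.02·0.955 + 0.7158·0.045 = 0.019100 + 0.032211 = 0.051311
Of this, 0.032211 comes from 0.7158·0.045 (the minor quake=true cases).
So P(minor quake | spike, ¬nearby quarry blast) = 0.032211/0.051311 ≈ 0.6278.
Ruling out nearby quarry blast raises the posterior on minor quake — the flip side of explaining away.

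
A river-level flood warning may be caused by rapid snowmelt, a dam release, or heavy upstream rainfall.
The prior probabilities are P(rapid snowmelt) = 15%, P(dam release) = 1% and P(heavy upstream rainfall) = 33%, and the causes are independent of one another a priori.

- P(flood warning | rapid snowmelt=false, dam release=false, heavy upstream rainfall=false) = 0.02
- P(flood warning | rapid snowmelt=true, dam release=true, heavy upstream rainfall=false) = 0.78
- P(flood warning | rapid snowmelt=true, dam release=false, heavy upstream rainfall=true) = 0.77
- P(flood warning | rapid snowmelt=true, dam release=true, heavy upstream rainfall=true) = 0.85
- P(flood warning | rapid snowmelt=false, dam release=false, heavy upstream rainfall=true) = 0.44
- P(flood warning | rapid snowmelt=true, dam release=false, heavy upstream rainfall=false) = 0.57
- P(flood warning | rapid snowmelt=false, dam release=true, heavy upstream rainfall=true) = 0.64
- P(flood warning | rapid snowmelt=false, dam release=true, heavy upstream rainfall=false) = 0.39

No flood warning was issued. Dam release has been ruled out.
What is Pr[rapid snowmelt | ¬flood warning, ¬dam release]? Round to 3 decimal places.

Pr[rapid snowmelt | ¬flood warning, ¬dam release] ≈ 0.071

P(¬flood warning | ¬dam release) = 0.98·0.85·0.67 + 0.56·0.85·0.33 + 0.43·0.15·0.67 + 0.23·0.15·0.33 = 0.558110 + 0.157080 + 0.043215 + 0.011385 = 0.769790
Of this, 0.054600 comes from 0.043215 + 0.011385 (the rapid snowmelt=true cases).
P(rapid snowmelt | ¬flood warning, ¬dam release) = 0.054600 / 0.769790 ≈ 0.071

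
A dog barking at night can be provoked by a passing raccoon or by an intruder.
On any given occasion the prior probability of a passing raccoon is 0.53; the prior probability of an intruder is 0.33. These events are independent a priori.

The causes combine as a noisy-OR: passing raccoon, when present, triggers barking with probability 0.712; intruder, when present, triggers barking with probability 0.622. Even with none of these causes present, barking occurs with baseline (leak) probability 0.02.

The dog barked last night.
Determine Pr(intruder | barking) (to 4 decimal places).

Pr(intruder | barking) ≈ 0.4929

Under noisy-OR, P(barking | causes) = 1 − (1−0.02)·∏(1−qᵢ) over the active causes.
Sum P(barking|·) weighted by the priors over the 4 (passing raccoon, intruder) configurations:
  P(barking) = 0.02·0.47·0.67 + 0.62956·0.47·0.33 + 0.71776·0.53·0.67 + 0.893313·0.53·0.33
        = 0.006298 + 0.097645 + 0.254877 + 0.156240 = 0.515060
Configurations with intruder contribute 0.253885, so
  P(intruder | barking) = 0.253885 / 0.515060 ≈ 0.4929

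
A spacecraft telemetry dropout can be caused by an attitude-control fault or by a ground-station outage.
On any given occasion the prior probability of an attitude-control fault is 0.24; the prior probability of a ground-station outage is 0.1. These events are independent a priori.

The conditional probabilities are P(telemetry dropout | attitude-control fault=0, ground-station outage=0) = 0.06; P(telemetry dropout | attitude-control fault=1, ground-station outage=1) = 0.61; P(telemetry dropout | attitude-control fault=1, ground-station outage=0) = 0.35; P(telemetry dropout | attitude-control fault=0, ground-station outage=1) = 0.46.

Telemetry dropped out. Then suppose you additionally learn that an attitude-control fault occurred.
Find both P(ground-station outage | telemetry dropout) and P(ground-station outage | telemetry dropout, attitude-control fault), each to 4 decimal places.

Sum P(telemetry dropout|·) weighted by the priors over the 4 (attitude-control fault, ground-station outage) configurations:
  P(telemetry dropout) = 0.06*0.76*0.9 + 0.46*0.76*0.1 + 0.35*0.24*0.9 + 0.61*0.24*0.1
        = 0.041040 + 0.034960 + 0.075600 + 0.014640 = 0.166240
The terms with ground-station outage present sum to 0.049600, so
  P(ground-station outage | telemetry dropout) = 0.049600 / 0.166240 ≈ 0.2984

Now condition on the additional information:
Sum P(telemetry dropout|·) weighted by the priors over both values of ground-station outage:
  P(telemetry dropout | attitude-control fault) = 0.35×0.9 + 0.61×0.1
        = 0.315000 + 0.061000 = 0.376000
The terms with ground-station outage present sum to 0.061000, so
  P(ground-station outage | telemetry dropout, attitude-control fault) = 0.061000 / 0.376000 ≈ 0.1622

P(ground-station outage | telemetry dropout) ≈ 0.2984; P(ground-station outage | telemetry dropout, attitude-control fault) ≈ 0.1622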